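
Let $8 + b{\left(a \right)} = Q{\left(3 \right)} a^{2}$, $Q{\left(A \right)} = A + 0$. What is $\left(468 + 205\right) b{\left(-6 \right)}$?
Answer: $67300$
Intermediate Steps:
$Q{\left(A \right)} = A$
$b{\left(a \right)} = -8 + 3 a^{2}$
$\left(468 + 205\right) b{\left(-6 \right)} = \left(468 + 205\right) \left(-8 + 3 \left(-6\right)^{2}\right) = 673 \left(-8 + 3 \cdot 36\right) = 673 \left(-8 + 108\right) = 673 \cdot 100 = 67300$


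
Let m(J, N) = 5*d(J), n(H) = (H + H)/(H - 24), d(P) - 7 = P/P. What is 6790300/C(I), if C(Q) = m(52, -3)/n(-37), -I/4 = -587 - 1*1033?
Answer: 12562055/61 ≈ 2.0594e+5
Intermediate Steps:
d(P) = 8 (d(P) = 7 + P/P = 7 + 1 = 8)
I = 6480 (I = -4*(-587 - 1*1033) = -4*(-587 - 1033) = -4*(-1620) = 6480)
n(H) = 2*H/(-24 + H) (n(H) = (2*H)/(-24 + H) = 2*H/(-24 + H))
m(J, N) = 40 (m(J, N) = 5*8 = 40)
C(Q) = 1220/37 (C(Q) = 40/((2*(-37)/(-24 - 37))) = 40/((2*(-37)/(-61))) = 40/((2*(-37)*(-1/61))) = 40/(74/61) = 40*(61/74) = 1220/37)
6790300/C(I) = 6790300/(1220/37) = 6790300*(37/1220) = 12562055/61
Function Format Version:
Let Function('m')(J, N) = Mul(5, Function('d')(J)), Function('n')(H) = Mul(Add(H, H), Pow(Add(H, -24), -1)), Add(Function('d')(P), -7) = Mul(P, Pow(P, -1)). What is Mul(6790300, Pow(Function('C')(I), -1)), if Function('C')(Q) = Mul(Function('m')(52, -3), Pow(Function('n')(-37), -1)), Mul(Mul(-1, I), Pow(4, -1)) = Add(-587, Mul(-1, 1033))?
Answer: Rational(12562055, 61) ≈ 2.0594e+5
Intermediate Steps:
Function('d')(P) = 8 (Function('d')(P) = Add(7, Mul(P, Pow(P, -1))) = Add(7, 1) = 8)
I = 6480 (I = Mul(-4, Add(-587, Mul(-1, 1033))) = Mul(-4, Add(-587, -1033)) = Mul(-4, -1620) = 6480)
Function('n')(H) = Mul(2, H, Pow(Add(-24, H), -1)) (Function('n')(H) = Mul(Mul(2, H), Pow(Add(-24, H), -1)) = Mul(2, H, Pow(Add(-24, H), -1)))
Function('m')(J, N) = 40 (Function('m')(J, N) = Mul(5, 8) = 40)
Function('C')(Q) = Rational(1220, 37) (Function('C')(Q) = Mul(40, Pow(Mul(2, -37, Pow(Add(-24, -37), -1)), -1)) = Mul(40, Pow(Mul(2, -37, Pow(-61, -1)), -1)) = Mul(40, Pow(Mul(2, -37, Rational(-1, 61)), -1)) = Mul(40, Pow(Rational(74, 61), -1)) = Mul(40, Rational(61, 74)) = Rational(1220, 37))
Mul(6790300, Pow(Function('C')(I), -1)) = Mul(6790300, Pow(Rational(1220, 37), -1)) = Mul(6790300, Rational(37, 1220)) = Rational(12562055, 61)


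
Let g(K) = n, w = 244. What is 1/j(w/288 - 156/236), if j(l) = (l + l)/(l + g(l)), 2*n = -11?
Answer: -22573/1582 ≈ -14.269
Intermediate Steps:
n = -11/2 (n = (1/2)*(-11) = -11/2 ≈ -5.5000)
g(K) = -11/2
j(l) = 2*l/(-11/2 + l) (j(l) = (l + l)/(l - 11/2) = (2*l)/(-11/2 + l) = 2*l/(-11/2 + l))
1/j(w/288 - 156/236) = 1/(4*(244/288 - 156/236)/(-11 + 2*(244/288 - 156/236))) = 1/(4*(244*(1/288) - 156*1/236)/(-11 + 2*(244*(1/288) - 156*1/236))) = 1/(4*(61/72 - 39/59)/(-11 + 2*(61/72 - 39/59))) = 1/(4*(791/4248)/(-11 + 2*(791/4248))) = 1/(4*(791/4248)/(-11 + 791/2124)) = 1/(4*(791/4248)/(-22573/2124)) = 1/(4*(791/4248)*(-2124/22573)) = 1/(-1582/22573) = -22573/1582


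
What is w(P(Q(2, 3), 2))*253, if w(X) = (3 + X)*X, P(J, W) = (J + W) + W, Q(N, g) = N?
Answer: 13662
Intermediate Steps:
P(J, W) = J + 2*W
w(X) = X*(3 + X)
w(P(Q(2, 3), 2))*253 = ((2 + 2*2)*(3 + (2 + 2*2)))*253 = ((2 + 4)*(3 + (2 + 4)))*253 = (6*(3 + 6))*253 = (6*9)*253 = 54*253 = 13662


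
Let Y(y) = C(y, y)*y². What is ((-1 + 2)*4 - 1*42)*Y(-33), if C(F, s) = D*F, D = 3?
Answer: 4096818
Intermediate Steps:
C(F, s) = 3*F
Y(y) = 3*y³ (Y(y) = (3*y)*y² = 3*y³)
((-1 + 2)*4 - 1*42)*Y(-33) = ((-1 + 2)*4 - 1*42)*(3*(-33)³) = (1*4 - 42)*(3*(-35937)) = (4 - 42)*(-107811) = -38*(-107811) = 4096818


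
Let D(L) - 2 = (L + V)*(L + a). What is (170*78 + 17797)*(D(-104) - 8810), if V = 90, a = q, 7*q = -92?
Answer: -222616576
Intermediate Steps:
q = -92/7 (q = (1/7)*(-92) = -92/7 ≈ -13.143)
a = -92/7 ≈ -13.143
D(L) = 2 + (90 + L)*(-92/7 + L) (D(L) = 2 + (L + 90)*(L - 92/7) = 2 + (90 + L)*(-92/7 + L))
(170*78 + 17797)*(D(-104) - 8810) = (170*78 + 17797)*((-8266/7 + (-104)**2 + (538/7)*(-104)) - 8810) = (13260 + 17797)*((-8266/7 + 10816 - 55952/7) - 8810) = 31057*(1642 - 8810) = 31057*(-7168) = -222616576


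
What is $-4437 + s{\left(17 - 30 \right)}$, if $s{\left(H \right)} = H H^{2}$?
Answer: $-6634$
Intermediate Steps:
$s{\left(H \right)} = H^{3}$
$-4437 + s{\left(17 - 30 \right)} = -4437 + \left(17 - 30\right)^{3} = -4437 + \left(-13\right)^{3} = -4437 - 2197 = -6634$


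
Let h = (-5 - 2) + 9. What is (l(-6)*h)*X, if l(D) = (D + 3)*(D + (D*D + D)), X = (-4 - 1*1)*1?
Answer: 720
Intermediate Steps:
X = -5 (X = (-4 - 1)*1 = -5*1 = -5)
l(D) = (3 + D)*(D² + 2*D) (l(D) = (3 + D)*(D + (D² + D)) = (3 + D)*(D + (D + D²)) = (3 + D)*(D² + 2*D))
h = 2 (h = -7 + 9 = 2)
(l(-6)*h)*X = (-6*(6 + (-6)² + 5*(-6))*2)*(-5) = (-6*(6 + 36 - 30)*2)*(-5) = (-6*12*2)*(-5) = -72*2*(-5) = -144*(-5) = 720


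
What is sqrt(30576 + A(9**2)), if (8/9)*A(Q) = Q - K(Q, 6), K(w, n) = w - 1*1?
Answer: sqrt(489234)/4 ≈ 174.86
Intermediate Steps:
K(w, n) = -1 + w (K(w, n) = w - 1 = -1 + w)
A(Q) = 9/8 (A(Q) = 9*(Q - (-1 + Q))/8 = 9*(Q + (1 - Q))/8 = (9/8)*1 = 9/8)
sqrt(30576 + A(9**2)) = sqrt(30576 + 9/8) = sqrt(244617/8) = sqrt(489234)/4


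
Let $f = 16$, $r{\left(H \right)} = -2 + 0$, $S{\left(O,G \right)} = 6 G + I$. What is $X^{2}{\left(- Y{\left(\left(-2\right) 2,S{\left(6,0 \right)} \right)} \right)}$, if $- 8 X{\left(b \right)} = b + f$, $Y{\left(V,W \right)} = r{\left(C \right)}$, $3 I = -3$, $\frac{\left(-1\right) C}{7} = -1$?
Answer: $\frac{81}{16} \approx 5.0625$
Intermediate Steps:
$C = 7$ ($C = \left(-7\right) \left(-1\right) = 7$)
$I = -1$ ($I = \frac{1}{3} \left(-3\right) = -1$)
$S{\left(O,G \right)} = -1 + 6 G$ ($S{\left(O,G \right)} = 6 G - 1 = -1 + 6 G$)
$r{\left(H \right)} = -2$
$Y{\left(V,W \right)} = -2$
$X{\left(b \right)} = -2 - \frac{b}{8}$ ($X{\left(b \right)} = - \frac{b + 16}{8} = - \frac{16 + b}{8} = -2 - \frac{b}{8}$)
$X^{2}{\left(- Y{\left(\left(-2\right) 2,S{\left(6,0 \right)} \right)} \right)} = \left(-2 - \frac{\left(-1\right) \left(-2\right)}{8}\right)^{2} = \left(-2 - \frac{1}{4}\right)^{2} = \left(- \frac{9}{4}\right)^{2} = \frac{81}{16}$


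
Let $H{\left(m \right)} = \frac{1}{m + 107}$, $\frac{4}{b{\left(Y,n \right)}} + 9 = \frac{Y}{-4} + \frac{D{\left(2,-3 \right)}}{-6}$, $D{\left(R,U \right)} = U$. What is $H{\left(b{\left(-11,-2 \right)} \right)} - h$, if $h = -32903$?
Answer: $\frac{80447858}{2445} \approx 32903.0$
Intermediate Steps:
$b{\left(Y,n \right)} = \frac{4}{- \frac{17}{2} - \frac{Y}{4}}$ ($b{\left(Y,n \right)} = \frac{4}{-9 + \left(\frac{Y}{-4} - \frac{3}{-6}\right)} = \frac{4}{-9 + \left(Y \left(- \frac{1}{4}\right) - - \frac{1}{2}\right)} = \frac{4}{-9 - \left(- \frac{1}{2} + \frac{Y}{4}\right)} = \frac{4}{- \frac{17}{2} - \frac{Y}{4}}$)
$H{\left(m \right)} = \frac{1}{107 + m}$
$H{\left(b{\left(-11,-2 \right)} \right)} - h = \frac{1}{107 - \frac{16}{34 - 11}} - -32903 = \frac{1}{107 - \frac{16}{23}} + 32903 = \frac{1}{\frac{2445}{23}} + 32903 = \frac{23}{2445} + 32903 = \frac{80447858}{2445}$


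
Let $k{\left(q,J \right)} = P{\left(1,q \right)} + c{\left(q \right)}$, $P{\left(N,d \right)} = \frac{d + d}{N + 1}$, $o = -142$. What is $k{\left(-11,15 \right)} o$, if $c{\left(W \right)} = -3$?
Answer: $1988$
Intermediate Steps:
$P{\left(N,d \right)} = \frac{2 d}{1 + N}$
$k{\left(q,J \right)} = -3 + q$ ($k{\left(q,J \right)} = \frac{2 q}{1 + 1} - 3 = \frac{2 q}{2} - 3 = 2 q \frac{1}{2} - 3 = q - 3 = -3 + q$)
$k{\left(-11,15 \right)} o = \left(-3 - 11\right) \left(-142\right) = \left(-14\right) \left(-142\right) = 1988$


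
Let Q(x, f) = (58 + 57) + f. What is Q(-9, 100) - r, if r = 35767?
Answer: -35552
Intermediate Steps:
Q(x, f) = 115 + f
Q(-9, 100) - r = (115 + 100) - 1*35767 = 215 - 35767 = -35552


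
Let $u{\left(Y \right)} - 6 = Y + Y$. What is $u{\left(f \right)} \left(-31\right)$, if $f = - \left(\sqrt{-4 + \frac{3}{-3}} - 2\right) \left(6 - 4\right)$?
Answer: $-434 + 124 i \sqrt{5} \approx -434.0 + 277.27 i$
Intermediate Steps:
$f = 4 - 2 i \sqrt{5}$ ($f = - \left(\sqrt{-4 + 3 \left(- \frac{1}{3}\right)} - 2\right) 2 = - \left(\sqrt{-4 - 1} - 2\right) 2 = - \left(\sqrt{-5} - 2\right) 2 = - \left(i \sqrt{5} - 2\right) 2 = - \left(-2 + i \sqrt{5}\right) 2 = - (-4 + 2 i \sqrt{5}) = 4 - 2 i \sqrt{5} \approx 4.0 - 4.4721 i$)
$u{\left(Y \right)} = 6 + 2 Y$ ($u{\left(Y \right)} = 6 + \left(Y + Y\right) = 6 + 2 Y$)
$u{\left(f \right)} \left(-31\right) = \left(6 + 2 \left(4 - 2 i \sqrt{5}\right)\right) \left(-31\right) = \left(6 + \left(8 - 4 i \sqrt{5}\right)\right) \left(-31\right) = \left(14 - 4 i \sqrt{5}\right) \left(-31\right) = -434 + 124 i \sqrt{5}$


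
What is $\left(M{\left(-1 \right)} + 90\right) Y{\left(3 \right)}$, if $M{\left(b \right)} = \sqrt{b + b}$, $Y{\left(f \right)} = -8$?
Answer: $-720 - 8 i \sqrt{2} \approx -720.0 - 11.314 i$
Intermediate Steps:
$M{\left(b \right)} = \sqrt{2} \sqrt{b}$ ($M{\left(b \right)} = \sqrt{2 b} = \sqrt{2} \sqrt{b}$)
$\left(M{\left(-1 \right)} + 90\right) Y{\left(3 \right)} = \left(\sqrt{2} \sqrt{-1} + 90\right) \left(-8\right) = \left(\sqrt{2} i + 90\right) \left(-8\right) = \left(i \sqrt{2} + 90\right) \left(-8\right) = \left(90 + i \sqrt{2}\right) \left(-8\right) = -720 - 8 i \sqrt{2}$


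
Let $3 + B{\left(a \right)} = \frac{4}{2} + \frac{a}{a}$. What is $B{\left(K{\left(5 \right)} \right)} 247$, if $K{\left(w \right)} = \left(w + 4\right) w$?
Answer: $0$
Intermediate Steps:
$K{\left(w \right)} = w \left(4 + w\right)$ ($K{\left(w \right)} = \left(4 + w\right) w = w \left(4 + w\right)$)
$B{\left(a \right)} = 0$ ($B{\left(a \right)} = -3 + \left(\frac{4}{2} + \frac{a}{a}\right) = -3 + \left(4 \cdot \frac{1}{2} + 1\right) = -3 + \left(2 + 1\right) = -3 + 3 = 0$)
$B{\left(K{\left(5 \right)} \right)} 247 = 0 \cdot 247 = 0$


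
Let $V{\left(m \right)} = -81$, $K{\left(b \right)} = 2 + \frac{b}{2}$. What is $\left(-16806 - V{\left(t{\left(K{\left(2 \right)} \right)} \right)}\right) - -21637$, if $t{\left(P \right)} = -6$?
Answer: $4912$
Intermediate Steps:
$K{\left(b \right)} = 2 + \frac{b}{2}$ ($K{\left(b \right)} = 2 + b \frac{1}{2} = 2 + \frac{b}{2}$)
$\left(-16806 - V{\left(t{\left(K{\left(2 \right)} \right)} \right)}\right) - -21637 = \left(-16806 - -81\right) - -21637 = \left(-16806 + 81\right) + 21637 = -16725 + 21637 = 4912$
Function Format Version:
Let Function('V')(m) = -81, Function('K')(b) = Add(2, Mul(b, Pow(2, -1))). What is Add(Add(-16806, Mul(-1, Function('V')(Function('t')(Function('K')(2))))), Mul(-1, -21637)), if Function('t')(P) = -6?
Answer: 4912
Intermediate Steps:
Function('K')(b) = Add(2, Mul(Rational(1, 2), b)) (Function('K')(b) = Add(2, Mul(b, Rational(1, 2))) = Add(2, Mul(Rational(1, 2), b)))
Add(Add(-16806, Mul(-1, Function('V')(Function('t')(Function('K')(2))))), Mul(-1, -21637)) = Add(Add(-16806, Mul(-1, -81)), Mul(-1, -21637)) = Add(Add(-16806, 81), 21637) = Add(-16725, 21637) = 4912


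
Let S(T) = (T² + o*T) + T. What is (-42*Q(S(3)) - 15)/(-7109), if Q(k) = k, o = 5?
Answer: 1149/7109 ≈ 0.16163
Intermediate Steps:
S(T) = T² + 6*T (S(T) = (T² + 5*T) + T = T² + 6*T)
(-42*Q(S(3)) - 15)/(-7109) = (-126*(6 + 3) - 15)/(-7109) = (-126*9 - 15)*(-1/7109) = (-42*27 - 15)*(-1/7109) = (-1134 - 15)*(-1/7109) = -1149*(-1/7109) = 1149/7109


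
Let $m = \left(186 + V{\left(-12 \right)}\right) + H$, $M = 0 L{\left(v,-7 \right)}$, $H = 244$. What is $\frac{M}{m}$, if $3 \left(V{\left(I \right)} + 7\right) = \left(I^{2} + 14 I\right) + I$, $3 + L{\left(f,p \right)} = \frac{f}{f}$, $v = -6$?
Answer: $0$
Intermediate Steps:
$L{\left(f,p \right)} = -2$ ($L{\left(f,p \right)} = -3 + \frac{f}{f} = -3 + 1 = -2$)
$V{\left(I \right)} = -7 + 5 I + \frac{I^{2}}{3}$ ($V{\left(I \right)} = -7 + \frac{\left(I^{2} + 14 I\right) + I}{3} = -7 + \frac{I^{2} + 15 I}{3} = -7 + \left(5 I + \frac{I^{2}}{3}\right) = -7 + 5 I + \frac{I^{2}}{3}$)
$M = 0$ ($M = 0 \left(-2\right) = 0$)
$m = 411$ ($m = \left(186 + \left(-7 + 5 \left(-12\right) + \frac{\left(-12\right)^{2}}{3}\right)\right) + 244 = \left(186 - 19\right) + 244 = 167 + 244 = 411$)
$\frac{M}{m} = \frac{0}{411} = 0 \cdot \frac{1}{411} = 0$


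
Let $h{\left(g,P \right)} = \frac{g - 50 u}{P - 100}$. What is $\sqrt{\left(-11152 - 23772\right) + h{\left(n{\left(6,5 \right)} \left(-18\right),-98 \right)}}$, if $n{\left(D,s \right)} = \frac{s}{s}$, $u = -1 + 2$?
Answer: $\frac{i \sqrt{38031862}}{33} \approx 186.88 i$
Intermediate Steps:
$u = 1$
$n{\left(D,s \right)} = 1$
$h{\left(g,P \right)} = \frac{-50 + g}{-100 + P}$ ($h{\left(g,P \right)} = \frac{g - 50}{P - 100} = \frac{g - 50}{-100 + P} = \frac{-50 + g}{-100 + P}$)
$\sqrt{\left(-11152 - 23772\right) + h{\left(n{\left(6,5 \right)} \left(-18\right),-98 \right)}} = \sqrt{\left(-11152 - 23772\right) + \frac{-50 + 1 \left(-18\right)}{-100 - 98}} = \sqrt{\left(-11152 - 23772\right) + \frac{-50 - 18}{-198}} = \sqrt{-34924 - - \frac{34}{99}} = \sqrt{-34924 + \frac{34}{99}} = \sqrt{- \frac{3457442}{99}} = \frac{i \sqrt{38031862}}{33}$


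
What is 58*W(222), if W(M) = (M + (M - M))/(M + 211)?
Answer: 12876/433 ≈ 29.737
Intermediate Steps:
W(M) = M/(211 + M) (W(M) = (M + 0)/(211 + M) = M/(211 + M))
58*W(222) = 58*(222/(211 + 222)) = 58*(222/433) = 12876/433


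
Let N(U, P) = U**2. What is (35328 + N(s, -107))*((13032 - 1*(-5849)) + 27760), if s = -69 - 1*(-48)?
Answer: 1668301929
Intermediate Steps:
s = -21 (s = -69 + 48 = -21)
(35328 + N(s, -107))*((13032 - 1*(-5849)) + 27760) = (35328 + (-21)**2)*((13032 - 1*(-5849)) + 27760) = (35328 + 441)*((13032 + 5849) + 27760) = 35769*(18881 + 27760) = 35769*46641 = 1668301929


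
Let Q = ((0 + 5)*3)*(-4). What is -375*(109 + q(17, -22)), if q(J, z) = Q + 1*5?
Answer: -20250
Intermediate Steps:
Q = -60 (Q = (5*3)*(-4) = 15*(-4) = -60)
q(J, z) = -55 (q(J, z) = -60 + 1*5 = -60 + 5 = -55)
-375*(109 + q(17, -22)) = -375*(109 - 55) = -375*54 = -20250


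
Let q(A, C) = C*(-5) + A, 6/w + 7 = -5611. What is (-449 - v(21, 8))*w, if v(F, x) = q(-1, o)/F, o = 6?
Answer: 9398/19663 ≈ 0.47795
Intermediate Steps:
w = -3/2809 (w = 6/(-7 - 5611) = 6/(-5618) = 6*(-1/5618) = -3/2809 ≈ -0.0010680)
q(A, C) = A - 5*C (q(A, C) = -5*C + A = A - 5*C)
v(F, x) = -31/F (v(F, x) = (-1 - 5*6)/F = (-1 - 30)/F = -31/F)
(-449 - v(21, 8))*w = (-449 - (-31)/21)*(-3/2809) = (-449 - 1*(-31/21))*(-3/2809) = (-449 + 31/21)*(-3/2809) = -9398/21*(-3/2809) = 9398/19663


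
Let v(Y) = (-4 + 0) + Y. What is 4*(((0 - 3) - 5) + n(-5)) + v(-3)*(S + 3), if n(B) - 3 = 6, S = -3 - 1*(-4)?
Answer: -24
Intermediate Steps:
S = 1 (S = -3 + 4 = 1)
n(B) = 9 (n(B) = 3 + 6 = 9)
v(Y) = -4 + Y
4*(((0 - 3) - 5) + n(-5)) + v(-3)*(S + 3) = 4*(((0 - 3) - 5) + 9) + (-4 - 3)*(1 + 3) = 4*((-3 - 5) + 9) - 7*4 = 4*(-8 + 9) - 28 = 4*1 - 28 = 4 - 28 = -24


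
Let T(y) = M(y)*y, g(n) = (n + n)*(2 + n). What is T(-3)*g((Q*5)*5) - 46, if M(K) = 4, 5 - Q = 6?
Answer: -13846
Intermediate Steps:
Q = -1 (Q = 5 - 1*6 = 5 - 6 = -1)
g(n) = 2*n*(2 + n) (g(n) = (2*n)*(2 + n) = 2*n*(2 + n))
T(y) = 4*y
T(-3)*g((Q*5)*5) - 46 = (4*(-3))*(2*(-1*5*5)*(2 - 1*5*5)) - 46 = -24*(-5*5)*(2 - 5*5) - 46 = -24*(-25)*(2 - 25) - 46 = -24*(-25)*(-23) - 46 = -12*1150 - 46 = -13800 - 46 = -13846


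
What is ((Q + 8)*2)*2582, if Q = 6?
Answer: 72296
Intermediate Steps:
((Q + 8)*2)*2582 = ((6 + 8)*2)*2582 = (14*2)*2582 = 28*2582 = 72296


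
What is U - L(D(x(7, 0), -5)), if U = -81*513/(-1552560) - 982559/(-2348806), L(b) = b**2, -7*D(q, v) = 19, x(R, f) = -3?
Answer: -206152344125303/29781074987440 ≈ -6.9223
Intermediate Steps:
D(q, v) = -19/7 (D(q, v) = -1/7*19 = -19/7)
U = 270513622793/607777040560 (U = -41553*(-1/1552560) - 982559*(-1/2348806) = 13851/517520 + 982559/2348806 = 270513622793/607777040560 ≈ 0.44509)
U - L(D(x(7, 0), -5)) = 270513622793/607777040560 - (-19/7)**2 = 270513622793/607777040560 - 1*361/49 = 270513622793/607777040560 - 361/49 = -206152344125303/29781074987440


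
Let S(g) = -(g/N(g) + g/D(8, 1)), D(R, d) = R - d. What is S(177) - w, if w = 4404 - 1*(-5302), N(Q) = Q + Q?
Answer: -136245/14 ≈ -9731.8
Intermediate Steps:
N(Q) = 2*Q
S(g) = -½ - g/7 (S(g) = -(g/((2*g)) + g/(8 - 1*1)) = -(g*(1/(2*g)) + g/(8 - 1)) = -(½ + g/7) = -½ - g/7)
w = 9706 (w = 4404 + 5302 = 9706)
S(177) - w = (-½ - ⅐*177) - 1*9706 = (-½ - 177/7) - 9706 = -361/14 - 9706 = -136245/14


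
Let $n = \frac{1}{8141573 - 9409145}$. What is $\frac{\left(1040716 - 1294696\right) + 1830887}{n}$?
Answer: $-1998843159804$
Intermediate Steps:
$n = - \frac{1}{1267572}$ ($n = \frac{1}{-1267572} = - \frac{1}{1267572} \approx -7.8891 \cdot 10^{-7}$)
$\frac{\left(1040716 - 1294696\right) + 1830887}{n} = \frac{\left(1040716 - 1294696\right) + 1830887}{- \frac{1}{1267572}} = \left(-253980 + 1830887\right) \left(-1267572\right) = 1576907 \left(-1267572\right) = -1998843159804$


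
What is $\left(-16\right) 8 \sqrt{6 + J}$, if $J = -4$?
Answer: $- 128 \sqrt{2} \approx -181.02$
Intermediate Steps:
$\left(-16\right) 8 \sqrt{6 + J} = \left(-16\right) 8 \sqrt{6 - 4} = - 128 \sqrt{2}$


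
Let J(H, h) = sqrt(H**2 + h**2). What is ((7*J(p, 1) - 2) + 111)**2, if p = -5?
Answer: 13155 + 1526*sqrt(26) ≈ 20936.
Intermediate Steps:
((7*J(p, 1) - 2) + 111)**2 = ((7*sqrt((-5)**2 + 1**2) - 2) + 111)**2 = ((7*sqrt(25 + 1) - 2) + 111)**2 = ((7*sqrt(26) - 2) + 111)**2 = ((-2 + 7*sqrt(26)) + 111)**2 = (109 + 7*sqrt(26))**2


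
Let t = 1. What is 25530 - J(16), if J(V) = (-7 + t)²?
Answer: 25494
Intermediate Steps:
J(V) = 36 (J(V) = (-7 + 1)² = (-6)² = 36)
25530 - J(16) = 25530 - 1*36 = 25530 - 36 = 25494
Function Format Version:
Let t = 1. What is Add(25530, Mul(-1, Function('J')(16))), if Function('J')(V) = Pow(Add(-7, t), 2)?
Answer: 25494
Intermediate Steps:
Function('J')(V) = 36 (Function('J')(V) = Pow(Add(-7, 1), 2) = Pow(-6, 2) = 36)
Add(25530, Mul(-1, Function('J')(16))) = Add(25530, Mul(-1, 36)) = Add(25530, -36) = 25494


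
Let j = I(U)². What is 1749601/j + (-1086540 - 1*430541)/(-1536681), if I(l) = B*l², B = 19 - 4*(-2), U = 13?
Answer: 11425225028590/10665062487963 ≈ 1.0713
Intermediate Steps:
B = 27 (B = 19 + 8 = 27)
I(l) = 27*l²
j = 20820969 (j = (27*13²)² = (27*169)² = 4563² = 20820969)
1749601/j + (-1086540 - 1*430541)/(-1536681) = 1749601/20820969 + (-1086540 - 1*430541)/(-1536681) = 1749601*(1/20820969) + (-1086540 - 430541)*(-1/1536681) = 1749601/20820969 - 1517081*(-1/1536681) = 1749601/20820969 + 1517081/1536681 = 11425225028590/10665062487963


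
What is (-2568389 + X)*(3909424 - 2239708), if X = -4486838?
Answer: -11780225405532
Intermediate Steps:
(-2568389 + X)*(3909424 - 2239708) = (-2568389 - 4486838)*(3909424 - 2239708) = -7055227*1669716 = -11780225405532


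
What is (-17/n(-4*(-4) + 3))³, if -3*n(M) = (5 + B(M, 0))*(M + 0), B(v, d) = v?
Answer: 4913/3511808 ≈ 0.0013990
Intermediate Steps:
n(M) = -M*(5 + M)/3 (n(M) = -(5 + M)*(M + 0)/3 = -(5 + M)*M/3 = -M*(5 + M)/3)
(-17/n(-4*(-4) + 3))³ = (-17*(-3/((5 + (-4*(-4) + 3))*(-4*(-4) + 3))))³ = (-17*(-3/((5 + (16 + 3))*(16 + 3))))³ = (-17*(-3/(19*(5 + 19))))³ = (-17/((-⅓*19*24)))³ = (-17/(-152))³ = (-17*(-1/152))³ = (17/152)³ = 4913/3511808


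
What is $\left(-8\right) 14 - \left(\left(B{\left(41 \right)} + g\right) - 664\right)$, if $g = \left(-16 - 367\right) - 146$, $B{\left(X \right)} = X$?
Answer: $1040$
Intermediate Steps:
$g = -529$ ($g = \left(-16 - 367\right) - 146 = -383 - 146 = -529$)
$\left(-8\right) 14 - \left(\left(B{\left(41 \right)} + g\right) - 664\right) = \left(-8\right) 14 - \left(\left(41 - 529\right) - 664\right) = -112 - \left(-488 - 664\right) = -112 - -1152 = -112 + 1152 = 1040$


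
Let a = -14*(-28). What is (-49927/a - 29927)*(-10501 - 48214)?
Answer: 691739675365/392 ≈ 1.7646e+9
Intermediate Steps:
a = 392
(-49927/a - 29927)*(-10501 - 48214) = (-49927/392 - 29927)*(-10501 - 48214) = (-49927*1/392 - 29927)*(-58715) = (-49927/392 - 29927)*(-58715) = -11781311/392*(-58715) = 691739675365/392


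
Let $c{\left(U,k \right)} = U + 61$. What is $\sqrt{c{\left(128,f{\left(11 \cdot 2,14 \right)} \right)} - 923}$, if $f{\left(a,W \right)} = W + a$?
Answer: $i \sqrt{734} \approx 27.092 i$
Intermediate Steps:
$c{\left(U,k \right)} = 61 + U$
$\sqrt{c{\left(128,f{\left(11 \cdot 2,14 \right)} \right)} - 923} = \sqrt{\left(61 + 128\right) - 923} = \sqrt{189 - 923} = \sqrt{-734} = i \sqrt{734}$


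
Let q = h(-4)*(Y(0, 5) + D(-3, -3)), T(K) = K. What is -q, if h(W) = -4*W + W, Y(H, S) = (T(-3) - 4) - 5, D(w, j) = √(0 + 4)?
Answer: 120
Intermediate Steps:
D(w, j) = 2 (D(w, j) = √4 = 2)
Y(H, S) = -12 (Y(H, S) = (-3 - 4) - 5 = -7 - 5 = -12)
h(W) = -3*W
q = -120 (q = (-3*(-4))*(-12 + 2) = 12*(-10) = -120)
-q = -1*(-120) = 120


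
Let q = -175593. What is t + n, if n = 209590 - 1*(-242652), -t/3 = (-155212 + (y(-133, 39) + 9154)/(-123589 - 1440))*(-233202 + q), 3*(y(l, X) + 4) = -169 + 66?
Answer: -23799183353841827/125029 ≈ -1.9035e+11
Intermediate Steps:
y(l, X) = -115/3 (y(l, X) = -4 + (-169 + 66)/3 = -4 + (⅓)*(-103) = -4 - 103/3 = -115/3)
t = -23799239897206845/125029 (t = -3*(-155212 + (-115/3 + 9154)/(-123589 - 1440))*(-233202 - 175593) = -3*(-155212 + (27347/3)/(-125029))*(-408795) = -3*(-155212 + (27347/3)*(-1/125029))*(-408795) = -3*(-155212 - 27347/375087)*(-408795) = -(-58218030791)*(-408795)/125029 = -3*7933079965735615/125029 = -23799239897206845/125029 ≈ -1.9035e+11)
n = 452242 (n = 209590 + 242652 = 452242)
t + n = -23799239897206845/125029 + 452242 = -23799183353841827/125029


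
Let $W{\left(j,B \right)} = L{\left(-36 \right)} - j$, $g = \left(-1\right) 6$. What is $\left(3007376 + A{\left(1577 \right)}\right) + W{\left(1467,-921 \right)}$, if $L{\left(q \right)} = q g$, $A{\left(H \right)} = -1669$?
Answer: $3004456$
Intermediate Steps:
$g = -6$
$L{\left(q \right)} = - 6 q$ ($L{\left(q \right)} = q \left(-6\right) = - 6 q$)
$W{\left(j,B \right)} = 216 - j$ ($W{\left(j,B \right)} = \left(-6\right) \left(-36\right) - j = 216 - j$)
$\left(3007376 + A{\left(1577 \right)}\right) + W{\left(1467,-921 \right)} = \left(3007376 - 1669\right) + \left(216 - 1467\right) = 3005707 + \left(216 - 1467\right) = 3005707 - 1251 = 3004456$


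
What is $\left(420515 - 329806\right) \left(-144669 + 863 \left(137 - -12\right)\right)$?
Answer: $-1458782138$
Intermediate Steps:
$\left(420515 - 329806\right) \left(-144669 + 863 \left(137 - -12\right)\right) = 90709 \left(-144669 + 863 \left(137 + 12\right)\right) = 90709 \left(-144669 + 863 \cdot 149\right) = 90709 \left(-144669 + 128587\right) = 90709 \left(-16082\right) = -1458782138$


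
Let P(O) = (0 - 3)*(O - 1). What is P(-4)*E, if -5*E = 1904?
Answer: -5712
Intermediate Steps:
P(O) = 3 - 3*O (P(O) = -3*(-1 + O) = 3 - 3*O)
E = -1904/5 (E = -⅕*1904 = -1904/5 ≈ -380.80)
P(-4)*E = (3 - 3*(-4))*(-1904/5) = (3 + 12)*(-1904/5) = 15*(-1904/5) = -5712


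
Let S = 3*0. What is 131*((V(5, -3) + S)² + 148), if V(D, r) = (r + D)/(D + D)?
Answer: 484831/25 ≈ 19393.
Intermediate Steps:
V(D, r) = (D + r)/(2*D) (V(D, r) = (D + r)/((2*D)) = (D + r)*(1/(2*D)) = (D + r)/(2*D))
S = 0
131*((V(5, -3) + S)² + 148) = 131*(((½)*(5 - 3)/5 + 0)² + 148) = 131*(((½)*(⅕)*2 + 0)² + 148) = 131*((⅕ + 0)² + 148) = 131*((⅕)² + 148) = 131*(1/25 + 148) = 131*(3701/25) = 484831/25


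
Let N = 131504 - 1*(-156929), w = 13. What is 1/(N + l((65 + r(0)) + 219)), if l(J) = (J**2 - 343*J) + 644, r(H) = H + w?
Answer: 1/275415 ≈ 3.6309e-6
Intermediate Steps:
r(H) = 13 + H (r(H) = H + 13 = 13 + H)
N = 288433 (N = 131504 + 156929 = 288433)
l(J) = 644 + J**2 - 343*J
1/(N + l((65 + r(0)) + 219)) = 1/(288433 + (644 + ((65 + (13 + 0)) + 219)**2 - 343*((65 + (13 + 0)) + 219))) = 1/(288433 + (644 + ((65 + 13) + 219)**2 - 343*((65 + 13) + 219))) = 1/(288433 + (644 + (78 + 219)**2 - 343*(78 + 219))) = 1/(288433 + (644 + 297**2 - 343*297)) = 1/(288433 + (644 + 88209 - 101871)) = 1/(288433 - 13018) = 1/275415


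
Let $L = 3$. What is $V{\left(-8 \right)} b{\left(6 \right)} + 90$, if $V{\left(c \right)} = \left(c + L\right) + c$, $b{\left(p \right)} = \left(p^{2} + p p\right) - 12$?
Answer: $-690$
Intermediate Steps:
$b{\left(p \right)} = -12 + 2 p^{2}$ ($b{\left(p \right)} = \left(p^{2} + p^{2}\right) - 12 = 2 p^{2} - 12 = -12 + 2 p^{2}$)
$V{\left(c \right)} = 3 + 2 c$ ($V{\left(c \right)} = \left(c + 3\right) + c = \left(3 + c\right) + c = 3 + 2 c$)
$V{\left(-8 \right)} b{\left(6 \right)} + 90 = \left(3 + 2 \left(-8\right)\right) \left(-12 + 2 \cdot 6^{2}\right) + 90 = \left(3 - 16\right) \left(-12 + 2 \cdot 36\right) + 90 = - 13 \left(-12 + 72\right) + 90 = \left(-13\right) 60 + 90 = -780 + 90 = -690$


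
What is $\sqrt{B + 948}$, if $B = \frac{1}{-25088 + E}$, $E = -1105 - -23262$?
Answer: $\frac{\sqrt{8144038497}}{2931} \approx 30.79$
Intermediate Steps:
$E = 22157$ ($E = -1105 + 23262 = 22157$)
$B = - \frac{1}{2931}$ ($B = \frac{1}{-25088 + 22157} = \frac{1}{-2931} = - \frac{1}{2931} \approx -0.00034118$)
$\sqrt{B + 948} = \sqrt{- \frac{1}{2931} + 948} = \sqrt{\frac{2778587}{2931}} = \frac{\sqrt{8144038497}}{2931}$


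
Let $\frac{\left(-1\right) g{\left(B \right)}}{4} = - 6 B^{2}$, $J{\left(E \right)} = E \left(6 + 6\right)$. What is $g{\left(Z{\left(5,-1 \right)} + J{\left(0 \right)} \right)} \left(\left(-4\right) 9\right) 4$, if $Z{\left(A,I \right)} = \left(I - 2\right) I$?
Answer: $-31104$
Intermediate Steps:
$J{\left(E \right)} = 12 E$ ($J{\left(E \right)} = E 12 = 12 E$)
$Z{\left(A,I \right)} = I \left(-2 + I\right)$ ($Z{\left(A,I \right)} = \left(-2 + I\right) I = I \left(-2 + I\right)$)
$g{\left(B \right)} = 24 B^{2}$ ($g{\left(B \right)} = - 4 \left(- 6 B^{2}\right) = 24 B^{2}$)
$g{\left(Z{\left(5,-1 \right)} + J{\left(0 \right)} \right)} \left(\left(-4\right) 9\right) 4 = 24 \left(- (-2 - 1) + 12 \cdot 0\right)^{2} \left(\left(-4\right) 9\right) 4 = 24 \left(\left(-1\right) \left(-3\right) + 0\right)^{2} \left(-36\right) 4 = 24 \left(3 + 0\right)^{2} \left(-36\right) 4 = 24 \cdot 3^{2} \left(-36\right) 4 = 24 \cdot 9 \left(-36\right) 4 = 216 \left(-36\right) 4 = \left(-7776\right) 4 = -31104$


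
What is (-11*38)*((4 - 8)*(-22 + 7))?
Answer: -25080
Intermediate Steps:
(-11*38)*((4 - 8)*(-22 + 7)) = -(-1672)*(-15) = -418*60 = -25080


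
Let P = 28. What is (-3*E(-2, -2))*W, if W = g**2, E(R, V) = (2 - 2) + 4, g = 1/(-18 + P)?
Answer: -3/25 ≈ -0.12000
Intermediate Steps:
g = 1/10 (g = 1/(-18 + 28) = 1/10 ≈ 0.10000)
E(R, V) = 4 (E(R, V) = 0 + 4 = 4)
W = 1/100 (W = (1/10)**2 = 1/100 ≈ 0.010000)
(-3*E(-2, -2))*W = -3*4*(1/100) = -12*1/100 = -3/25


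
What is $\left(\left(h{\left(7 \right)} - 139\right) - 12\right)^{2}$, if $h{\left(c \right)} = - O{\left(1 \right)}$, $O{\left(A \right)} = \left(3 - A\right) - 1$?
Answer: $23104$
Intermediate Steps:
$O{\left(A \right)} = 2 - A$ ($O{\left(A \right)} = \left(3 - A\right) - 1 = 2 - A$)
$h{\left(c \right)} = -1$ ($h{\left(c \right)} = - (2 - 1) = \left(-1\right) 1 = -1$)
$\left(\left(h{\left(7 \right)} - 139\right) - 12\right)^{2} = \left(\left(-1 - 139\right) - 12\right)^{2} = \left(-140 - 12\right)^{2} = \left(-152\right)^{2} = 23104$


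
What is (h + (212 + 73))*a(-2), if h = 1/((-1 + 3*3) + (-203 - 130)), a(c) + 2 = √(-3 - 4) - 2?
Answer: -370496/325 + 92624*I*√7/325 ≈ -1140.0 + 754.03*I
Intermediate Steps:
a(c) = -4 + I*√7 (a(c) = -2 + (√(-3 - 4) - 2) = -2 + (√(-7) - 2) = -2 + (I*√7 - 2) = -2 + (-2 + I*√7) = -4 + I*√7)
h = -1/325 (h = 1/((-1 + 9) - 333) = 1/(8 - 333) = 1/(-325) = -1/325 ≈ -0.0030769)
(h + (212 + 73))*a(-2) = (-1/325 + (212 + 73))*(-4 + I*√7) = (-1/325 + 285)*(-4 + I*√7) = 92624*(-4 + I*√7)/325 = -370496/325 + 92624*I*√7/325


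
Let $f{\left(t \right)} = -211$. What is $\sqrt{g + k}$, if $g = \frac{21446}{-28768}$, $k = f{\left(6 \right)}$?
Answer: $\frac{i \sqrt{2738126553}}{3596} \approx 14.551 i$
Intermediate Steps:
$k = -211$
$g = - \frac{10723}{14384}$ ($g = 21446 \left(- \frac{1}{28768}\right) = - \frac{10723}{14384} \approx -0.74548$)
$\sqrt{g + k} = \sqrt{- \frac{10723}{14384} - 211} = \sqrt{- \frac{3045747}{14384}} = \frac{i \sqrt{2738126553}}{3596}$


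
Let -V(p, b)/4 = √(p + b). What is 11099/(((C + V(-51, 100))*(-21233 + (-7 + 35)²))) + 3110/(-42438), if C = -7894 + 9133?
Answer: -320191106/4342659321 ≈ -0.073732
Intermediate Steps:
C = 1239
V(p, b) = -4*√(b + p) (V(p, b) = -4*√(p + b) = -4*√(b + p))
11099/(((C + V(-51, 100))*(-21233 + (-7 + 35)²))) + 3110/(-42438) = 11099/(((1239 - 4*√(100 - 51))*(-21233 + (-7 + 35)²))) + 3110/(-42438) = 11099/(((1239 - 4*√49)*(-21233 + 28²))) + 3110*(-1/42438) = 11099/(((1239 - 4*7)*(-21233 + 784))) - 1555/21219 = 11099/(((1239 - 28)*(-20449))) - 1555/21219 = 11099/((1211*(-20449))) - 1555/21219 = 11099/(-24763739) - 1555/21219 = 11099*(-1/24763739) - 1555/21219 = -1009/2251249 - 1555/21219 = -320191106/4342659321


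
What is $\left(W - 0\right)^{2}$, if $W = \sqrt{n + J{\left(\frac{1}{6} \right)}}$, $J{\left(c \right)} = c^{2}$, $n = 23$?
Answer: $\frac{829}{36} \approx 23.028$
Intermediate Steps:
$W = \frac{\sqrt{829}}{6}$ ($W = \sqrt{23 + \left(\frac{1}{6}\right)^{2}} = \sqrt{23 + \frac{1}{36}} = \sqrt{\frac{829}{36}} = \frac{\sqrt{829}}{6} \approx 4.7987$)
$\left(W - 0\right)^{2} = \left(\frac{\sqrt{829}}{6} - 0\right)^{2} = \left(\frac{\sqrt{829}}{6} + \left(4 - 4\right)\right)^{2} = \left(\frac{\sqrt{829}}{6} + 0\right)^{2} = \left(\frac{\sqrt{829}}{6}\right)^{2} = \frac{829}{36}$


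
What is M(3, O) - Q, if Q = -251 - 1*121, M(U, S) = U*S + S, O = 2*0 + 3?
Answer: 384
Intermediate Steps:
O = 3 (O = 0 + 3 = 3)
M(U, S) = S + S*U (M(U, S) = S*U + S = S + S*U)
Q = -372 (Q = -251 - 121 = -372)
M(3, O) - Q = 3*(1 + 3) - 1*(-372) = 3*4 + 372 = 12 + 372 = 384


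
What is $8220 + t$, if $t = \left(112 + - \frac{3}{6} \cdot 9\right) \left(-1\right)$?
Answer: $\frac{16225}{2} \approx 8112.5$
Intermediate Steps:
$t = - \frac{215}{2}$ ($t = \left(112 + \left(-3\right) \frac{1}{6} \cdot 9\right) \left(-1\right) = \left(112 - \frac{9}{2}\right) \left(-1\right) = \frac{215}{2} \left(-1\right) = - \frac{215}{2} \approx -107.5$)
$8220 + t = 8220 - \frac{215}{2} = \frac{16225}{2}$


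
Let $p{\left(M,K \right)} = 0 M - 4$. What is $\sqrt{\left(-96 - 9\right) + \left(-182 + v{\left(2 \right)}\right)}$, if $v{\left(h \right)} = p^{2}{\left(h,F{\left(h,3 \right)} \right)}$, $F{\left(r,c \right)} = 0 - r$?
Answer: $i \sqrt{271} \approx 16.462 i$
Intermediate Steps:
$F{\left(r,c \right)} = - r$
$p{\left(M,K \right)} = -4$ ($p{\left(M,K \right)} = 0 - 4 = -4$)
$v{\left(h \right)} = 16$ ($v{\left(h \right)} = \left(-4\right)^{2} = 16$)
$\sqrt{\left(-96 - 9\right) + \left(-182 + v{\left(2 \right)}\right)} = \sqrt{\left(-96 - 9\right) + \left(-182 + 16\right)} = \sqrt{\left(-96 - 9\right) - 166} = \sqrt{-105 - 166} = \sqrt{-271} = i \sqrt{271}$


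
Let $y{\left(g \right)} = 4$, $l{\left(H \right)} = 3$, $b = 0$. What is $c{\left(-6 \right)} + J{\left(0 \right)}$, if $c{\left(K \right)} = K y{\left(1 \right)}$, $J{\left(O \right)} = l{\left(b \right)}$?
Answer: $-21$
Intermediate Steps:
$J{\left(O \right)} = 3$
$c{\left(K \right)} = 4 K$ ($c{\left(K \right)} = K 4 = 4 K$)
$c{\left(-6 \right)} + J{\left(0 \right)} = 4 \left(-6\right) + 3 = -24 + 3 = -21$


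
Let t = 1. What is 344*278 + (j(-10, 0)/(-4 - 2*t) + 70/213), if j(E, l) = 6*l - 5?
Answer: 13579909/142 ≈ 95633.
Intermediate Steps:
j(E, l) = -5 + 6*l
344*278 + (j(-10, 0)/(-4 - 2*t) + 70/213) = 344*278 + ((-5 + 6*0)/(-4 - 2*1) + 70/213) = 95632 + ((-5 + 0)/(-4 - 2) + 70*(1/213)) = 95632 + (-5/(-6) + 70/213) = 95632 + (-5*(-1/6) + 70/213) = 95632 + (5/6 + 70/213) = 95632 + 165/142 = 13579909/142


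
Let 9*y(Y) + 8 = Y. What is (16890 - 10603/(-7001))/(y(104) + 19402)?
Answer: 354772479/407724238 ≈ 0.87013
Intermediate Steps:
y(Y) = -8/9 + Y/9
(16890 - 10603/(-7001))/(y(104) + 19402) = (16890 - 10603/(-7001))/((-8/9 + (1/9)*104) + 19402) = (16890 - 10603*(-1/7001))/((-8/9 + 104/9) + 19402) = (16890 + 10603/7001)/(32/3 + 19402) = 118257493/(7001*(58238/3)) = (118257493/7001)*(3/58238) = 354772479/407724238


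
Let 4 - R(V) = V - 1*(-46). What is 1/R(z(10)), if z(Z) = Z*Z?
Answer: -1/142 ≈ -0.0070423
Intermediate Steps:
z(Z) = Z²
R(V) = -42 - V (R(V) = 4 - (V - 1*(-46)) = 4 - (V + 46) = 4 - (46 + V) = 4 + (-46 - V) = -42 - V)
1/R(z(10)) = 1/(-42 - 1*10²) = 1/(-42 - 1*100) = 1/(-42 - 100) = 1/(-142) = -1/142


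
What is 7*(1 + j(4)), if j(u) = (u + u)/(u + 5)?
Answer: 119/9 ≈ 13.222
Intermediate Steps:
j(u) = 2*u/(5 + u) (j(u) = (2*u)/(5 + u) = 2*u/(5 + u))
7*(1 + j(4)) = 7*(1 + 2*4/(5 + 4)) = 7*(1 + 2*4/9) = 7*(1 + 2*4*(1/9)) = 7*(1 + 8/9) = 7*(17/9) = 119/9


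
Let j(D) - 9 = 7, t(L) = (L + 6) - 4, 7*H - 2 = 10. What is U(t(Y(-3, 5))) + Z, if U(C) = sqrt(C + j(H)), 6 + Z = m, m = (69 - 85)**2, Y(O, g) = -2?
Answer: 254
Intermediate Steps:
H = 12/7 (H = 2/7 + (1/7)*10 = 2/7 + 10/7 = 12/7 ≈ 1.7143)
t(L) = 2 + L (t(L) = (6 + L) - 4 = 2 + L)
m = 256 (m = (-16)**2 = 256)
j(D) = 16 (j(D) = 9 + 7 = 16)
Z = 250 (Z = -6 + 256 = 250)
U(C) = sqrt(16 + C) (U(C) = sqrt(C + 16) = sqrt(16 + C))
U(t(Y(-3, 5))) + Z = sqrt(16 + (2 - 2)) + 250 = sqrt(16 + 0) + 250 = sqrt(16) + 250 = 4 + 250 = 254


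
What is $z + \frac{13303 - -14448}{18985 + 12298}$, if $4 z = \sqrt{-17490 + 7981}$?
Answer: $\frac{27751}{31283} + \frac{i \sqrt{9509}}{4} \approx 0.8871 + 24.379 i$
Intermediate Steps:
$z = \frac{i \sqrt{9509}}{4}$ ($z = \frac{\sqrt{-17490 + 7981}}{4} = \frac{\sqrt{-9509}}{4} = \frac{i \sqrt{9509}}{4} \approx 24.379 i$)
$z + \frac{13303 - -14448}{18985 + 12298} = \frac{i \sqrt{9509}}{4} + \frac{13303 - -14448}{18985 + 12298} = \frac{i \sqrt{9509}}{4} + \frac{13303 + 14448}{31283} = \frac{i \sqrt{9509}}{4} + 27751 \cdot \frac{1}{31283} = \frac{i \sqrt{9509}}{4} + \frac{27751}{31283} = \frac{27751}{31283} + \frac{i \sqrt{9509}}{4}$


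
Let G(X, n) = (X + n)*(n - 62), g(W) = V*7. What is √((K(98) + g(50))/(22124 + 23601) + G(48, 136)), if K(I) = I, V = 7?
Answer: √1138720305263/9145 ≈ 116.69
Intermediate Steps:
g(W) = 49 (g(W) = 7*7 = 49)
G(X, n) = (-62 + n)*(X + n) (G(X, n) = (X + n)*(-62 + n) = (-62 + n)*(X + n))
√((K(98) + g(50))/(22124 + 23601) + G(48, 136)) = √((98 + 49)/(22124 + 23601) + (136² - 62*48 - 62*136 + 48*136)) = √(147/45725 + (18496 - 2976 - 8432 + 6528)) = √(147*(1/45725) + 13616) = √(147/45725 + 13616) = √(622591747/45725) = √1138720305263/9145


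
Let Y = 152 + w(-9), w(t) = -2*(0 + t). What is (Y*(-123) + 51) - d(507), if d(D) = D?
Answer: -21366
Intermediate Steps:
w(t) = -2*t
Y = 170 (Y = 152 - 2*(-9) = 152 + 18 = 170)
(Y*(-123) + 51) - d(507) = (170*(-123) + 51) - 1*507 = (-20910 + 51) - 507 = -20859 - 507 = -21366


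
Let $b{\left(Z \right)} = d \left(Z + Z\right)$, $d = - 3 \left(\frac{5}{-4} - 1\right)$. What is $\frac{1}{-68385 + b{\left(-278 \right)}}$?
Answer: $- \frac{1}{72138} \approx -1.3862 \cdot 10^{-5}$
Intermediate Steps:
$d = \frac{27}{4}$ ($d = - 3 \left(5 \left(- \frac{1}{4}\right) - 1\right) = - 3 \left(- \frac{5}{4} - 1\right) = \left(-3\right) \left(- \frac{9}{4}\right) = \frac{27}{4} \approx 6.75$)
$b{\left(Z \right)} = \frac{27 Z}{2}$ ($b{\left(Z \right)} = \frac{27 \left(Z + Z\right)}{4} = \frac{27 \cdot 2 Z}{4} = \frac{27 Z}{2}$)
$\frac{1}{-68385 + b{\left(-278 \right)}} = \frac{1}{-68385 + \frac{27}{2} \left(-278\right)} = \frac{1}{-68385 - 3753} = \frac{1}{-72138} = - \frac{1}{72138}$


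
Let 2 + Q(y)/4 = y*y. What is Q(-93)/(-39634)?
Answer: -17294/19817 ≈ -0.87269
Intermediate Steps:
Q(y) = -8 + 4*y**2 (Q(y) = -8 + 4*(y*y) = -8 + 4*y**2)
Q(-93)/(-39634) = (-8 + 4*(-93)**2)/(-39634) = (-8 + 4*8649)*(-1/39634) = (-8 + 34596)*(-1/39634) = 34588*(-1/39634) = -17294/19817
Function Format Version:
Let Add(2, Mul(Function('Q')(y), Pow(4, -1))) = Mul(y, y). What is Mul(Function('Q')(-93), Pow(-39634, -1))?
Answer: Rational(-17294, 19817) ≈ -0.87269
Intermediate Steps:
Function('Q')(y) = Add(-8, Mul(4, Pow(y, 2))) (Function('Q')(y) = Add(-8, Mul(4, Mul(y, y))) = Add(-8, Mul(4, Pow(y, 2))))
Mul(Function('Q')(-93), Pow(-39634, -1)) = Mul(Add(-8, Mul(4, Pow(-93, 2))), Pow(-39634, -1)) = Mul(Add(-8, Mul(4, 8649)), Rational(-1, 39634)) = Mul(Add(-8, 34596), Rational(-1, 39634)) = Mul(34588, Rational(-1, 39634)) = Rational(-17294, 19817)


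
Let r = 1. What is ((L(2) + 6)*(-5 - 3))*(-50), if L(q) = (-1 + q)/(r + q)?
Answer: 7600/3 ≈ 2533.3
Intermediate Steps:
L(q) = (-1 + q)/(1 + q)
((L(2) + 6)*(-5 - 3))*(-50) = (((-1 + 2)/(1 + 2) + 6)*(-5 - 3))*(-50) = ((1/3 + 6)*(-8))*(-50) = (((⅓)*1 + 6)*(-8))*(-50) = ((⅓ + 6)*(-8))*(-50) = ((19/3)*(-8))*(-50) = -152/3*(-50) = 7600/3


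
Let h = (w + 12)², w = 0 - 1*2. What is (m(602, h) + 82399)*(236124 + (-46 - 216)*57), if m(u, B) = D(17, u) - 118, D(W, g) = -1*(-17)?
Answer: 18203494620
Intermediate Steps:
w = -2 (w = 0 - 2 = -2)
D(W, g) = 17
h = 100 (h = (-2 + 12)² = 10² = 100)
m(u, B) = -101 (m(u, B) = 17 - 118 = -101)
(m(602, h) + 82399)*(236124 + (-46 - 216)*57) = (-101 + 82399)*(236124 + (-46 - 216)*57) = 82298*(236124 - 262*57) = 82298*(236124 - 14934) = 82298*221190 = 18203494620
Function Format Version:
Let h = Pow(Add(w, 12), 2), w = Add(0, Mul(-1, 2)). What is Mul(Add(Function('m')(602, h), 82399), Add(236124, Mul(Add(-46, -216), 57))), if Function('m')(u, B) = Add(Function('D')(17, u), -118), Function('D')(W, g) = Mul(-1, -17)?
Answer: 18203494620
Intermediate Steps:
w = -2 (w = Add(0, -2) = -2)
Function('D')(W, g) = 17
h = 100 (h = Pow(Add(-2, 12), 2) = Pow(10, 2) = 100)
Function('m')(u, B) = -101 (Function('m')(u, B) = Add(17, -118) = -101)
Mul(Add(Function('m')(602, h), 82399), Add(236124, Mul(Add(-46, -216), 57))) = Mul(Add(-101, 82399), Add(236124, Mul(Add(-46, -216), 57))) = Mul(82298, Add(236124, Mul(-262, 57))) = Mul(82298, Add(236124, -14934)) = Mul(82298, 221190) = 18203494620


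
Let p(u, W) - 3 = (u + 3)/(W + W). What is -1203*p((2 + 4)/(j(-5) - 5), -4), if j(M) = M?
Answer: -32481/10 ≈ -3248.1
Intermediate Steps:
p(u, W) = 3 + (3 + u)/(2*W) (p(u, W) = 3 + (u + 3)/(W + W) = 3 + (3 + u)/((2*W)) = 3 + (3 + u)*(1/(2*W)) = 3 + (3 + u)/(2*W))
-1203*p((2 + 4)/(j(-5) - 5), -4) = -1203*(3 + (2 + 4)/(-5 - 5) + 6*(-4))/(2*(-4)) = -1203*(-1)*(3 + 6/(-10) - 24)/(2*4) = -1203*(-1)*(3 + 6*(-1/10) - 24)/(2*4) = -1203*(-1)*(3 - 3/5 - 24)/(2*4) = -1203*(-1)*(-108)/(2*4*5) = -1203*27/10 = -32481/10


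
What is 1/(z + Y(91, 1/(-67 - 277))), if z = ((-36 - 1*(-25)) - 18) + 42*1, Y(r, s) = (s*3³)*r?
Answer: 344/2015 ≈ 0.17072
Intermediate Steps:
Y(r, s) = 27*r*s (Y(r, s) = (s*27)*r = (27*s)*r = 27*r*s)
z = 13 (z = ((-36 + 25) - 18) + 42 = (-11 - 18) + 42 = -29 + 42 = 13)
1/(z + Y(91, 1/(-67 - 277))) = 1/(13 + 27*91/(-67 - 277)) = 1/(13 + 27*91/(-344)) = 1/(13 + 27*91*(-1/344)) = 1/(13 - 2457/344) = 1/(2015/344) = 344/2015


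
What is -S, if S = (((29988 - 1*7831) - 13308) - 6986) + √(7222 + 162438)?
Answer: -1863 - 2*√42415 ≈ -2274.9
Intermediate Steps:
S = 1863 + 2*√42415 (S = (((29988 - 7831) - 13308) - 6986) + √169660 = ((22157 - 13308) - 6986) + 2*√42415 = (8849 - 6986) + 2*√42415 = 1863 + 2*√42415 ≈ 2274.9)
-S = -(1863 + 2*√42415) = -1863 - 2*√42415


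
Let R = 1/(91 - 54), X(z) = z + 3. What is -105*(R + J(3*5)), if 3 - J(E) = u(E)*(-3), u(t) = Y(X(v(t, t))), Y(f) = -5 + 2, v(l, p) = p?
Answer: 23205/37 ≈ 627.16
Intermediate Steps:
X(z) = 3 + z
Y(f) = -3
u(t) = -3
R = 1/37 ≈ 0.027027
J(E) = -6 (J(E) = 3 - (-3)*(-3) = 3 - 1*9 = 3 - 9 = -6)
-105*(R + J(3*5)) = -105*(1/37 - 6) = -105*(-221/37) = 23205/37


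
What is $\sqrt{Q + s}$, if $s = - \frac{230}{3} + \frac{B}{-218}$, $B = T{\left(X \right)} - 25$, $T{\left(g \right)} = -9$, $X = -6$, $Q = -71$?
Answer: $\frac{2 i \sqrt{3943293}}{327} \approx 12.145 i$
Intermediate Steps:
$B = -34$ ($B = -9 - 25 = -34$)
$s = - \frac{25019}{327}$ ($s = - \frac{230}{3} - \frac{34}{-218} = \left(-230\right) \frac{1}{3} - - \frac{17}{109} = - \frac{230}{3} + \frac{17}{109} = - \frac{25019}{327} \approx -76.511$)
$\sqrt{Q + s} = \sqrt{-71 - \frac{25019}{327}} = \sqrt{- \frac{48236}{327}} = \frac{2 i \sqrt{3943293}}{327}$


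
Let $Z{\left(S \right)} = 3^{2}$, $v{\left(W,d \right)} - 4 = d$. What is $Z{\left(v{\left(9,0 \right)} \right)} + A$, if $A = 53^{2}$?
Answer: $2818$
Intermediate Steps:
$v{\left(W,d \right)} = 4 + d$
$Z{\left(S \right)} = 9$
$A = 2809$
$Z{\left(v{\left(9,0 \right)} \right)} + A = 9 + 2809 = 2818$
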